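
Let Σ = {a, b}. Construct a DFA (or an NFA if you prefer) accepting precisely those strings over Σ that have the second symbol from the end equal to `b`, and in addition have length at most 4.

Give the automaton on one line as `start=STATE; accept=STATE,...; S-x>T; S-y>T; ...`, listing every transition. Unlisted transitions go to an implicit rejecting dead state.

start=S0; accept=S5,S6,S9,S10,S13,S14; S0-a>S1; S0-b>S2; S1-a>S3; S1-b>S4; S2-a>S5; S2-b>S6; S3-a>S7; S3-b>S8; S4-a>S9; S4-b>S10; S5-a>S7; S5-b>S8; S6-a>S9; S6-b>S10; S7-a>S11; S7-b>S12; S8-a>S13; S8-b>S14; S9-a>S11; S9-b>S12; S10-a>S13; S10-b>S14; S11-a>S15; S11-b>S16; S12-a>S17; S12-b>S18; S13-a>S15; S13-b>S16; S14-a>S17; S14-b>S18; S15-a>S15; S15-b>S16; S16-a>S17; S16-b>S18; S17-a>S15; S17-b>S16; S18-a>S17; S18-b>S18

Handle the two conditions separately and then intersect. The first has 7 states tracking the last 2 symbols read; the second has 6 states tracking the input length, saturating at 5. A product state is a pair (one from each), accepting exactly when both do.
          a    b  
>  S0     S1   S2 
   S1     S3   S4 
   S2     S5   S6 
   S3     S7   S8 
   S4     S9  S10 
 * S5     S7   S8 
 * S6     S9  S10 
   S7    S11  S12 
   S8    S13  S14 
 * S9    S11  S12 
 * S10   S13  S14 
   S11   S15  S16 
   S12   S17  S18 
 * S13   S15  S16 
 * S14   S17  S18 
   S15   S15  S16 
   S16   S17  S18 
   S17   S15  S16 
   S18   S17  S18 
(> = start, * = accepting)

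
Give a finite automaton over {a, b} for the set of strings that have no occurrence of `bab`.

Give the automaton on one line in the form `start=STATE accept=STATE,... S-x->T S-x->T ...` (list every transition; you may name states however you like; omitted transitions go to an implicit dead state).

start=q0 accept=q0,q1,q2 q0-a->q0 q0-b->q1 q1-a->q2 q1-b->q1 q2-a->q0 q2-b->q3 q3-a->q3 q3-b->q3

Track partial matches of the forbidden pattern `bab`. State q3 is a dead state reached once `bab` has occurred; every other state accepts. q0 means no part of `bab` is currently matched.
A 4-state machine:
        a   b  
>* q0   q0  q1 
 * q1   q2  q1 
 * q2   q0  q3 
   q3   q3  q3 
(> = start, * = accepting)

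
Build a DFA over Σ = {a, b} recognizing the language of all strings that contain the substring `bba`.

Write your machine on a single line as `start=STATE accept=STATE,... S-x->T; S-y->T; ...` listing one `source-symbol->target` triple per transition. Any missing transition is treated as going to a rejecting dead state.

Track how much of `bba` has been matched so far: state q0 is no progress, q3 is the absorbing accept state reached once `bba` has occurred. Intermediate states record partial matches; on a mismatch, fall back to the longest reusable overlap.
4 states suffice.
        a   b  
>  q0   q0  q1 
   q1   q0  q2 
   q2   q3  q2 
 * q3   q3  q3 
(> = start, * = accepting)

start=q0; accept=q3; q0-a->q0; q0-b->q1; q1-a->q0; q1-b->q2; q2-a->q3; q2-b->q2; q3-a->q3; q3-b->q3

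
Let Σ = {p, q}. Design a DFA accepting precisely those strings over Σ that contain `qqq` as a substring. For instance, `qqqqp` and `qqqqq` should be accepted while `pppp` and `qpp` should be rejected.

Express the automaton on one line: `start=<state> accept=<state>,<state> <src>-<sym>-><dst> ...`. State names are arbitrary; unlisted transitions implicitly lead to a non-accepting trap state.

States S0..S2 record the length of the longest prefix of `qqq` that matches the current input suffix. Reaching S3 means `qqq` has been seen, and we stay there forever. Accept from S3.
With 4 states:
        p   q  
>  S0   S0  S1 
   S1   S0  S2 
   S2   S0  S3 
 * S3   S3  S3 
(> = start, * = accepting)

start=S0 accept=S3 S0-p->S0 S0-q->S1 S1-p->S0 S1-q->S2 S2-p->S0 S2-q->S3 S3-p->S3 S3-q->S3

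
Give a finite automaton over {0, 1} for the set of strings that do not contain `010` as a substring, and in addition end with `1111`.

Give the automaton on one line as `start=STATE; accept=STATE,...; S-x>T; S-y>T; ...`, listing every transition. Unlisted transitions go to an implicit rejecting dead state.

start=q0; accept=q7; q0-0>q1; q0-1>q2; q1-0>q1; q1-1>q3; q2-0>q1; q2-1>q4; q3-0>q5; q3-1>q4; q4-0>q1; q4-1>q6; q5-0>q5; q5-1>q5; q6-0>q1; q6-1>q7; q7-0>q1; q7-1>q7

Run two small machines in parallel and take their product. The first has 4 states tracking partial matches of the forbidden pattern `010`; the second has 5 states tracking how much of the suffix `1111` has currently been matched. A product state is a pair (one from each), accepting exactly when both do. Equivalent product states are then merged.
An 8-state machine:
        0   1  
>  q0   q1  q2 
   q1   q1  q3 
   q2   q1  q4 
   q3   q5  q4 
   q4   q1  q6 
   q5   q5  q5 
   q6   q1  q7 
 * q7   q1  q7 
(> = start, * = accepting)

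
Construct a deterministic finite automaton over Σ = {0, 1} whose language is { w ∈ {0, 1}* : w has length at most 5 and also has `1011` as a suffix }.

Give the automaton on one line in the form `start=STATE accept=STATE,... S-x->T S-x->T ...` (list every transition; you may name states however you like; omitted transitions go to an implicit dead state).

Handle the two conditions separately and then intersect. One (7 states) tracks the input length, saturating at 6; the other (5 states) tracks how much of the suffix `1011` has currently been matched. Each combined state is a pair, one component from each; accept when both components accept. Minimizing collapses redundant product states.
An 8-state machine:
        0   1  
>  s0   s1  s2 
   s1   s3  s4 
   s2   s5  s4 
   s3   s3  s3 
   s4   s5  s3 
   s5   s3  s6 
   s6   s3  s7 
 * s7   s3  s3 
(> = start, * = accepting)

start=s0 accept=s7 s0-0->s1 s0-1->s2 s1-0->s3 s1-1->s4 s2-0->s5 s2-1->s4 s3-0->s3 s3-1->s3 s4-0->s5 s4-1->s3 s5-0->s3 s5-1->s6 s6-0->s3 s6-1->s7 s7-0->s3 s7-1->s3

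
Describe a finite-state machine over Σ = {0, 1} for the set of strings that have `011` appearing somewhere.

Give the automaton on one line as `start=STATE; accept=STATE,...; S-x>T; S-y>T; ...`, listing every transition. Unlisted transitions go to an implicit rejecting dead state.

Track how much of `011` has been matched so far: state q0 is no progress, q3 is the absorbing accept state reached once `011` has occurred. Intermediate states record partial matches; on a mismatch, fall back to the longest reusable overlap.
With 4 states:
        0   1  
>  q0   q1  q0 
   q1   q1  q2 
   q2   q1  q3 
 * q3   q3  q3 
(> = start, * = accepting)

start=q0; accept=q3; q0-0>q1; q0-1>q0; q1-0>q1; q1-1>q2; q2-0>q1; q2-1>q3; q3-0>q3; q3-1>q3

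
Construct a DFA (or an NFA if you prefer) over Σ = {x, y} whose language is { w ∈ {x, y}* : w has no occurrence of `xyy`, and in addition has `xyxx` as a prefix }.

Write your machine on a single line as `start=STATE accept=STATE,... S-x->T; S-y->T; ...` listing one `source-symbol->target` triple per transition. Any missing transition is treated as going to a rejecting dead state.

Handle the two conditions separately and then intersect. The first has 4 states tracking partial matches of the forbidden pattern `xyy`; the second has 6 states tracking whether the input so far still matches the prefix `xyxx`. A product state is a pair (one from each), accepting exactly when both do. Equivalent product states are then merged.
With 7 states:
       x  y 
>  A   B  C 
   B   C  D 
   C   C  C 
   D   E  C 
   E   F  C 
 * F   F  G 
 * G   F  C 
(> = start, * = accepting)

start=A; accept=F,G; A-x->B; A-y->C; B-x->C; B-y->D; C-x->C; C-y->C; D-x->E; D-y->C; E-x->F; E-y->C; F-x->F; F-y->G; G-x->F; G-y->C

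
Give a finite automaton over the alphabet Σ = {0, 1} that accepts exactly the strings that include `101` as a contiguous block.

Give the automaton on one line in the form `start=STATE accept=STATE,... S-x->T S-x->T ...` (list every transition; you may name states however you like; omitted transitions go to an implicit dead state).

States q0..q2 record the length of the longest prefix of `101` that matches the current input suffix. Reaching q3 means `101` has been seen, and we stay there forever. Accept from q3.
        0   1  
>  q0   q0  q1 
   q1   q2  q1 
   q2   q0  q3 
 * q3   q3  q3 
(> = start, * = accepting)

start=q0 accept=q3 q0-0->q0 q0-1->q1 q1-0->q2 q1-1->q1 q2-0->q0 q2-1->q3 q3-0->q3 q3-1->q3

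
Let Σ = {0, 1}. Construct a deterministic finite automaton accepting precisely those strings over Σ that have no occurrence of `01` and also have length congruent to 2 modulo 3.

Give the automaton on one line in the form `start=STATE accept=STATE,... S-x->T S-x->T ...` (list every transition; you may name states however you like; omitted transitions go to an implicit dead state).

Build one automaton per condition and run them in lockstep. One (3 states) tracks partial matches of the forbidden pattern `01`; the other (3 states) tracks the input length modulo 3. Each combined state is a pair, one component from each; accept when both components accept. Equivalent product states are then merged.
7 states suffice.
       0  1 
>  A   B  C 
   B   D  E 
   C   D  F 
 * D   G  E 
   E   E  E 
 * F   G  A 
   G   B  E 
(> = start, * = accepting)

start=A accept=D,F A-0->B A-1->C B-0->D B-1->E C-0->D C-1->F D-0->G D-1->E E-0->E E-1->E F-0->G F-1->A G-0->B G-1->E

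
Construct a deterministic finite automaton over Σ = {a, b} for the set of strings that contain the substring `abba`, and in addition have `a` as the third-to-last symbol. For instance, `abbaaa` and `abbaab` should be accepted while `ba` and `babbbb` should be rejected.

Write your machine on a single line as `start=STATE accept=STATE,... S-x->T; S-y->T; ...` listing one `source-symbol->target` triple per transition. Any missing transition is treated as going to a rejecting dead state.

start=S0; accept=S18,S19,S20,S21; S0-a->S1; S0-b->S2; S1-a->S3; S1-b->S4; S2-a->S5; S2-b->S6; S3-a->S7; S3-b->S8; S4-a->S9; S4-b->S10; S5-a->S11; S5-b->S12; S6-a->S13; S6-b->S14; S7-a->S7; S7-b->S8; S8-a->S9; S8-b->S10; S9-a->S11; S9-b->S12; S10-a->S15; S10-b->S14; S11-a->S7; S11-b->S8; S12-a->S9; S12-b->S10; S13-a->S11; S13-b->S12; S14-a->S13; S14-b->S14; S15-a->S16; S15-b->S17; S16-a->S18; S16-b->S19; S17-a->S20; S17-b->S21; S18-a->S18; S18-b->S19; S19-a->S20; S19-b->S21; S20-a->S16; S20-b->S17; S21-a->S15; S21-b->S22; S22-a->S15; S22-b->S22

Handle the two conditions separately and then intersect. One (5 states) tracks whether and how much of `abba` has been seen; the other (15 states) tracks the last 3 symbols read. Each combined state is a pair, one component from each; accept when both components accept.
23 states suffice.
          a    b  
>  S0     S1   S2 
   S1     S3   S4 
   S2     S5   S6 
   S3     S7   S8 
   S4     S9  S10 
   S5    S11  S12 
   S6    S13  S14 
   S7     S7   S8 
   S8     S9  S10 
   S9    S11  S12 
   S10   S15  S14 
   S11    S7   S8 
   S12    S9  S10 
   S13   S11  S12 
   S14   S13  S14 
   S15   S16  S17 
   S16   S18  S19 
   S17   S20  S21 
 * S18   S18  S19 
 * S19   S20  S21 
 * S20   S16  S17 
 * S21   S15  S22 
   S22   S15  S22 
(> = start, * = accepting)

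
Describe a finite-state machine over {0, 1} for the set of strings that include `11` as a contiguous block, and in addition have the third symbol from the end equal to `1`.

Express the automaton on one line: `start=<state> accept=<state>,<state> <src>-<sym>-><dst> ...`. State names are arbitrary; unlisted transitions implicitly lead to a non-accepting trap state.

Run two small machines in parallel and take their product. One (3 states) tracks whether and how much of `11` has been seen; the other (15 states) tracks the last 3 symbols read. Each combined state is a pair, one component from each; accept when both components accept. Minimizing collapses redundant product states.
With 10 states:
        0   1  
>  q0   q0  q1 
   q1   q0  q2 
   q2   q3  q4 
 * q3   q5  q6 
 * q4   q3  q4 
 * q5   q7  q8 
 * q6   q9  q2 
   q7   q7  q8 
   q8   q9  q2 
   q9   q5  q6 
(> = start, * = accepting)

start=q0 accept=q3,q4,q5,q6 q0-0->q0 q0-1->q1 q1-0->q0 q1-1->q2 q2-0->q3 q2-1->q4 q3-0->q5 q3-1->q6 q4-0->q3 q4-1->q4 q5-0->q7 q5-1->q8 q6-0->q9 q6-1->q2 q7-0->q7 q7-1->q8 q8-0->q9 q8-1->q2 q9-0->q5 q9-1->q6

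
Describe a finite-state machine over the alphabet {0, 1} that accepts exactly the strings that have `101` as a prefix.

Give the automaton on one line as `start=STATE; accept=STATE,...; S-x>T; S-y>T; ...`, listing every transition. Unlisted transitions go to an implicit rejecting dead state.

Walk along `101` while the input agrees: from S0 take `1` to S1, and so on. Any deviation drops to the rejecting sink S4. Once S3 is reached the prefix is confirmed and every continuation is accepted.
With 5 states:
        0   1  
>  S0   S4  S1 
   S1   S2  S4 
   S2   S4  S3 
 * S3   S3  S3 
   S4   S4  S4 
(> = start, * = accepting)

start=S0; accept=S3; S0-0>S4; S0-1>S1; S1-0>S2; S1-1>S4; S2-0>S4; S2-1>S3; S3-0>S3; S3-1>S3; S4-0>S4; S4-1>S4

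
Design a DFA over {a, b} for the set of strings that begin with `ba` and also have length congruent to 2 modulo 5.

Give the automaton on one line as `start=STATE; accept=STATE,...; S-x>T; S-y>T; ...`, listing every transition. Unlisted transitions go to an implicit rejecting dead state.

Handle the two conditions separately and then intersect. One (4 states) tracks whether the input so far still matches the prefix `ba`; the other (5 states) tracks the input length modulo 5. Each combined state is a pair, one component from each; accept when both components accept. Equivalent product states are then merged.
An 8-state machine:
        a   b  
>  q0   q1  q2 
   q1   q1  q1 
   q2   q3  q1 
 * q3   q4  q4 
   q4   q5  q5 
   q5   q6  q6 
   q6   q7  q7 
   q7   q3  q3 
(> = start, * = accepting)

start=q0; accept=q3; q0-a>q1; q0-b>q2; q1-a>q1; q1-b>q1; q2-a>q3; q2-b>q1; q3-a>q4; q3-b>q4; q4-a>q5; q4-b>q5; q5-a>q6; q5-b>q6; q6-a>q7; q6-b>q7; q7-a>q3; q7-b>q3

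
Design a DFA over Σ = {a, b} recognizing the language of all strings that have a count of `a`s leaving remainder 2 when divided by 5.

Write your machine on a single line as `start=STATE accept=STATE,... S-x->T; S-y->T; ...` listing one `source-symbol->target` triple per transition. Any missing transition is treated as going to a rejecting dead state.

The only thing that matters is how many `a`s have appeared, reduced mod 5. Use one state per residue: q0 for 0, …, q4 for 4. Reading `a` moves to the next residue; anything else stays put. q2 is accepting.
With 5 states:
        a   b  
>  q0   q1  q0 
   q1   q2  q1 
 * q2   q3  q2 
   q3   q4  q3 
   q4   q0  q4 
(> = start, * = accepting)

start=q0; accept=q2; q0-a->q1; q0-b->q0; q1-a->q2; q1-b->q1; q2-a->q3; q2-b->q2; q3-a->q4; q3-b->q3; q4-a->q0; q4-b->q4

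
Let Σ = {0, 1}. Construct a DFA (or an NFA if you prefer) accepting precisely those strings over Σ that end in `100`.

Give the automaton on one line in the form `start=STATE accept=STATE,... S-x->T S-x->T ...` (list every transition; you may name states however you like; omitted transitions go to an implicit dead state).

start=S0 accept=S3 S0-0->S0 S0-1->S1 S1-0->S2 S1-1->S1 S2-0->S3 S2-1->S1 S3-0->S0 S3-1->S1

Let each state record the length of the longest suffix of the input read so far that is also a prefix of `100`. S1 means the last symbol is `1`; S2 means the last 2 symbols are `10`; S3 means the last 3 symbols are `100`. Accept only at S3, where the string currently ends in `100`.
        0   1  
>  S0   S0  S1 
   S1   S2  S1 
   S2   S3  S1 
 * S3   S0  S1 
(> = start, * = accepting)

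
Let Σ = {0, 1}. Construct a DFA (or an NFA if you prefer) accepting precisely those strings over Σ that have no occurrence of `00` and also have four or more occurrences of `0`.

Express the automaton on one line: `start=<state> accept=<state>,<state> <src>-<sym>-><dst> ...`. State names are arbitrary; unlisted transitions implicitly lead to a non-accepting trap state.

start=s0 accept=s8,s9 s0-0->s1 s0-1->s0 s1-0->s2 s1-1->s3 s2-0->s2 s2-1->s2 s3-0->s4 s3-1->s3 s4-0->s2 s4-1->s5 s5-0->s6 s5-1->s5 s6-0->s2 s6-1->s7 s7-0->s8 s7-1->s7 s8-0->s2 s8-1->s9 s9-0->s8 s9-1->s9

Run two small machines in parallel and take their product. The first has 3 states tracking partial matches of the forbidden pattern `00`; the second has 6 states tracking the count of `0`s, saturating at 5. A product state is a pair (one from each), accepting exactly when both do. Equivalent product states are then merged.
With 10 states:
        0   1  
>  s0   s1  s0 
   s1   s2  s3 
   s2   s2  s2 
   s3   s4  s3 
   s4   s2  s5 
   s5   s6  s5 
   s6   s2  s7 
   s7   s8  s7 
 * s8   s2  s9 
 * s9   s8  s9 
(> = start, * = accepting)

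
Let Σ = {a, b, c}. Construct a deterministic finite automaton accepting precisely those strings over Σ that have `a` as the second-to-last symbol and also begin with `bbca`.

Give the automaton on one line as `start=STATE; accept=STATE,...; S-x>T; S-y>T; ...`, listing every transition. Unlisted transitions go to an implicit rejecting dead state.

Run two small machines in parallel and take their product. The first has 13 states tracking the last 2 symbols read; the second has 6 states tracking whether the input so far still matches the prefix `bbca`. A product state is a pair (one from each), accepting exactly when both do. Minimizing collapses redundant product states.
A 9-state machine:
        a   b   c  
>  s0   s1  s2  s1 
   s1   s1  s1  s1 
   s2   s1  s3  s1 
   s3   s1  s1  s4 
   s4   s5  s1  s1 
   s5   s6  s7  s7 
 * s6   s6  s7  s7 
 * s7   s5  s8  s8 
   s8   s5  s8  s8 
(> = start, * = accepting)

start=s0; accept=s6,s7; s0-a>s1; s0-b>s2; s0-c>s1; s1-a>s1; s1-b>s1; s1-c>s1; s2-a>s1; s2-b>s3; s2-c>s1; s3-a>s1; s3-b>s1; s3-c>s4; s4-a>s5; s4-b>s1; s4-c>s1; s5-a>s6; s5-b>s7; s5-c>s7; s6-a>s6; s6-b>s7; s6-c>s7; s7-a>s5; s7-b>s8; s7-c>s8; s8-a>s5; s8-b>s8; s8-c>s8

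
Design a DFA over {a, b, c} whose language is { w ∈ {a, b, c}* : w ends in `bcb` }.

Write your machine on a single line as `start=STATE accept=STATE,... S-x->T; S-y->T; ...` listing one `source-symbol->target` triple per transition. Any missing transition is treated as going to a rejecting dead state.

start=q0; accept=q3; q0-a->q0; q0-b->q1; q0-c->q0; q1-a->q0; q1-b->q1; q1-c->q2; q2-a->q0; q2-b->q3; q2-c->q0; q3-a->q0; q3-b->q1; q3-c->q2

Remember how much of `bcb` the current input suffix matches. State q0 means no match yet; q1 means the last symbol is `b`; q2 means the last 2 symbols are `bc`; q3 means the last 3 symbols are `bcb`. Only q3 accepts. On a mismatch, fall back to the longest proper suffix that is still a prefix of `bcb`.
With 4 states:
        a   b   c  
>  q0   q0  q1  q0 
   q1   q0  q1  q2 
   q2   q0  q3  q0 
 * q3   q0  q1  q2 
(> = start, * = accepting)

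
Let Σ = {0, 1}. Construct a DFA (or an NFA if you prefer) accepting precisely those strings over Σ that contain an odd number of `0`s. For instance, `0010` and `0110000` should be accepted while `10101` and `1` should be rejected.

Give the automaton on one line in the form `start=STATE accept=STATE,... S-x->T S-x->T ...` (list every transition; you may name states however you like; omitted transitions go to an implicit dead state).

Keep the running count of `0`s modulo 2: each `0` advances along the cycle S0 → S1 → S0 while other symbols loop. Accept at S1.
        0   1  
>  S0   S1  S0 
 * S1   S0  S1 
(> = start, * = accepting)

start=S0 accept=S1 S0-0->S1 S0-1->S0 S1-0->S0 S1-1->S1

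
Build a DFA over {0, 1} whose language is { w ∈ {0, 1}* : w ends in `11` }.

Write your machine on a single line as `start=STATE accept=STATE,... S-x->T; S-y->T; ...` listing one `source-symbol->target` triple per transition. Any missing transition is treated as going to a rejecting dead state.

start=q0; accept=q2; q0-0->q0; q0-1->q1; q1-0->q0; q1-1->q2; q2-0->q0; q2-1->q2

Let each state record the length of the longest suffix of the input read so far that is also a prefix of `11`. q1 means the last symbol is `1`; q2 means the last 2 symbols are `11`. Accept only at q2, where the string currently ends in `11`.
With 3 states:
        0   1  
>  q0   q0  q1 
   q1   q0  q2 
 * q2   q0  q2 
(> = start, * = accepting)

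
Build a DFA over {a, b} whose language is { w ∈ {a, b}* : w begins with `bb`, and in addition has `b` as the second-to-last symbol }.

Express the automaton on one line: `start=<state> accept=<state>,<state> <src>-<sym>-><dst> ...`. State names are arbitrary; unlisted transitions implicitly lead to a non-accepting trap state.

Handle the two conditions separately and then intersect. The first has 4 states tracking whether the input so far still matches the prefix `bb`; the second has 7 states tracking the last 2 symbols read. A product state is a pair (one from each), accepting exactly when both do. After merging equivalent states the machine shrinks.
With 7 states:
        a   b  
>  q0   q1  q2 
   q1   q1  q1 
   q2   q1  q3 
 * q3   q4  q3 
 * q4   q5  q6 
   q5   q5  q6 
   q6   q4  q3 
(> = start, * = accepting)

start=q0 accept=q3,q4 q0-a->q1 q0-b->q2 q1-a->q1 q1-b->q1 q2-a->q1 q2-b->q3 q3-a->q4 q3-b->q3 q4-a->q5 q4-b->q6 q5-a->q5 q5-b->q6 q6-a->q4 q6-b->q3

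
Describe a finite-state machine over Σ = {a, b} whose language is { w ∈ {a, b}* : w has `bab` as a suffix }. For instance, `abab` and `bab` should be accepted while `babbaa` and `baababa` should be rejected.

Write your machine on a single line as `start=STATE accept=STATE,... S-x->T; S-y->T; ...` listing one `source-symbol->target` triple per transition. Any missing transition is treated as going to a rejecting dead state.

start=q0; accept=q3; q0-a->q0; q0-b->q1; q1-a->q2; q1-b->q1; q2-a->q0; q2-b->q3; q3-a->q2; q3-b->q1

Let each state record the length of the longest suffix of the input read so far that is also a prefix of `bab`. q1 means the last symbol is `b`; q2 means the last 2 symbols are `ba`; q3 means the last 3 symbols are `bab`. Accept only at q3, where the string currently ends in `bab`.
A 4-state machine:
        a   b  
>  q0   q0  q1 
   q1   q2  q1 
   q2   q0  q3 
 * q3   q2  q1 
(> = start, * = accepting)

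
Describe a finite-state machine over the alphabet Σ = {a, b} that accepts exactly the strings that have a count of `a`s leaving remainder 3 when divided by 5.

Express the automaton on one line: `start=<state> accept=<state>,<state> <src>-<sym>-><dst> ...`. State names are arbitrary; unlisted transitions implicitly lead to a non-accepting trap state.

start=s0 accept=s3 s0-a->s1 s0-b->s0 s1-a->s2 s1-b->s1 s2-a->s3 s2-b->s2 s3-a->s4 s3-b->s3 s4-a->s0 s4-b->s4

The only thing that matters is how many `a`s have appeared, reduced mod 5. Use one state per residue: s0 for 0, …, s4 for 4. Reading `a` moves to the next residue; anything else stays put. s3 is accepting.
        a   b  
>  s0   s1  s0 
   s1   s2  s1 
   s2   s3  s2 
 * s3   s4  s3 
   s4   s0  s4 
(> = start, * = accepting)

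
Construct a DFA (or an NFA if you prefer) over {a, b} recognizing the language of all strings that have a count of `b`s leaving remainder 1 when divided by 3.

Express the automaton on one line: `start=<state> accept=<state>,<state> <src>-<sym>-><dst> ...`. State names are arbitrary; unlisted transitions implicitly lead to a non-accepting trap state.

start=q0 accept=q1 q0-a->q0 q0-b->q1 q1-a->q1 q1-b->q2 q2-a->q2 q2-b->q0

Keep the running count of `b`s modulo 3: each `b` advances along the cycle q0 → q1 → q2 → q0 while other symbols loop. Accept at q1.
        a   b  
>  q0   q0  q1 
 * q1   q1  q2 
   q2   q2  q0 
(> = start, * = accepting)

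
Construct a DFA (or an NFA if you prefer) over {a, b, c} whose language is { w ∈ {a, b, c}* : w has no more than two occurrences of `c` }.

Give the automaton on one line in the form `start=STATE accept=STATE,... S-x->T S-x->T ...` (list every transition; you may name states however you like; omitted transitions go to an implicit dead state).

Only the number of `c`s matters, and only up to 3. Make a chain S0 → S1 → S2 → S3 advanced by each `c` (with S3 absorbing); every other symbol self-loops. The accepting set is {S0, S1, S2}.
With 4 states:
        a   b   c  
>* S0   S0  S0  S1 
 * S1   S1  S1  S2 
 * S2   S2  S2  S3 
   S3   S3  S3  S3 
(> = start, * = accepting)

start=S0 accept=S0,S1,S2 S0-a->S0 S0-b->S0 S0-c->S1 S1-a->S1 S1-b->S1 S1-c->S2 S2-a->S2 S2-b->S2 S2-c->S3 S3-a->S3 S3-b->S3 S3-c->S3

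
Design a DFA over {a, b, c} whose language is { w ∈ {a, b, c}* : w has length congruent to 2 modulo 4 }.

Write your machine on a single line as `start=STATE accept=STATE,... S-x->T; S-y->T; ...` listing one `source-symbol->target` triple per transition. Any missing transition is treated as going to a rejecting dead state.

start=q0; accept=q2; q0-a->q1; q0-b->q1; q0-c->q1; q1-a->q2; q1-b->q2; q1-c->q2; q2-a->q3; q2-b->q3; q2-c->q3; q3-a->q0; q3-b->q0; q3-c->q0

Count input length modulo 4: every symbol advances one step around the cycle q0 → q1 → q2 → q3 → q0. Accept at q2.
4 states suffice.
        a   b   c  
>  q0   q1  q1  q1 
   q1   q2  q2  q2 
 * q2   q3  q3  q3 
   q3   q0  q0  q0 
(> = start, * = accepting)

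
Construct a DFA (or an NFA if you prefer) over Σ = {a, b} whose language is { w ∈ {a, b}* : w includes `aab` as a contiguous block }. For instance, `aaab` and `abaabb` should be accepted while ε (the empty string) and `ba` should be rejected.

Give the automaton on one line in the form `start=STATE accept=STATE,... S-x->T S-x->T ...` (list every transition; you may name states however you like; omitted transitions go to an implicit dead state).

Track how much of `aab` has been matched so far: state s0 is no progress, s3 is the absorbing accept state reached once `aab` has occurred. Intermediate states record partial matches; on a mismatch, fall back to the longest reusable overlap.
4 states suffice.
        a   b  
>  s0   s1  s0 
   s1   s2  s0 
   s2   s2  s3 
 * s3   s3  s3 
(> = start, * = accepting)

start=s0 accept=s3 s0-a->s1 s0-b->s0 s1-a->s2 s1-b->s0 s2-a->s2 s2-b->s3 s3-a->s3 s3-b->s3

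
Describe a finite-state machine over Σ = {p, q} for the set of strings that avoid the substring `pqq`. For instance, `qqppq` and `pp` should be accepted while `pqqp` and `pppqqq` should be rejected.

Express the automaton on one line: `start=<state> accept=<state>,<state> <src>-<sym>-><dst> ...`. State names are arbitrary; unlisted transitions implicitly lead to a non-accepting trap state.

start=S0 accept=S0,S1,S2 S0-p->S1 S0-q->S0 S1-p->S1 S1-q->S2 S2-p->S1 S2-q->S3 S3-p->S3 S3-q->S3

This is the complement of 'contains `pqq`'. Use the same substring-matching states — S0 through S3 holding how much of `pqq` has just been matched — but flip the accepting set: everything except the trap S3 accepts.
With 4 states:
        p   q  
>* S0   S1  S0 
 * S1   S1  S2 
 * S2   S1  S3 
   S3   S3  S3 
(> = start, * = accepting)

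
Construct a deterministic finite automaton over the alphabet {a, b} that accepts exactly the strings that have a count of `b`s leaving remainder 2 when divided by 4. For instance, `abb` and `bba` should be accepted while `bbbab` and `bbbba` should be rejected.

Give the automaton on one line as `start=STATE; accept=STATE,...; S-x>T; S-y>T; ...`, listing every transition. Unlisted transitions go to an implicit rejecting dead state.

start=S0; accept=S2; S0-a>S0; S0-b>S1; S1-a>S1; S1-b>S2; S2-a>S2; S2-b>S3; S3-a>S3; S3-b>S0

Keep the running count of `b`s modulo 4: each `b` advances along the cycle S0 → S1 → S2 → S3 → S0 while other symbols loop. Accept at S2.
With 4 states:
        a   b  
>  S0   S0  S1 
   S1   S1  S2 
 * S2   S2  S3 
   S3   S3  S0 
(> = start, * = accepting)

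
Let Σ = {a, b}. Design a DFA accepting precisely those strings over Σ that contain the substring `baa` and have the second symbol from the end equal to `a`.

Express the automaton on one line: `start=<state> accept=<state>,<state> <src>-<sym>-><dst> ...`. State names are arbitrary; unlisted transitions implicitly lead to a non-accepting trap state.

Run two small machines in parallel and take their product. The first has 4 states tracking whether and how much of `baa` has been seen; the second has 7 states tracking the last 2 symbols read. A product state is a pair (one from each), accepting exactly when both do.
With 11 states:
          a    b  
>  q0     q1   q2 
   q1     q3   q4 
   q2     q5   q6 
   q3     q3   q4 
   q4     q5   q6 
   q5     q7   q4 
   q6     q5   q6 
 * q7     q7   q8 
 * q8     q9  q10 
   q9     q7   q8 
   q10    q9  q10 
(> = start, * = accepting)

start=q0 accept=q7,q8 q0-a->q1 q0-b->q2 q1-a->q3 q1-b->q4 q2-a->q5 q2-b->q6 q3-a->q3 q3-b->q4 q4-a->q5 q4-b->q6 q5-a->q7 q5-b->q4 q6-a->q5 q6-b->q6 q7-a->q7 q7-b->q8 q8-a->q9 q8-b->q10 q9-a->q7 q9-b->q8 q10-a->q9 q10-b->q10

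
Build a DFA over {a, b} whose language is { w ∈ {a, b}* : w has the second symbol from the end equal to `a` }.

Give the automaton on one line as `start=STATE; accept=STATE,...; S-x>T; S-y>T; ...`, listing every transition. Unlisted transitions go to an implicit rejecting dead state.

start=s0; accept=s3,s4; s0-a>s1; s0-b>s2; s1-a>s3; s1-b>s4; s2-a>s5; s2-b>s6; s3-a>s3; s3-b>s4; s4-a>s5; s4-b>s6; s5-a>s3; s5-b>s4; s6-a>s5; s6-b>s6

A DFA must remember the last 2 symbols (since which symbol is second-to-last isn't known until the input ends). Use one state per possible window of the last ≤2 symbols; accept from those whose window starts with `a`.
7 states suffice.
        a   b  
>  s0   s1  s2 
   s1   s3  s4 
   s2   s5  s6 
 * s3   s3  s4 
 * s4   s5  s6 
   s5   s3  s4 
   s6   s5  s6 
(> = start, * = accepting)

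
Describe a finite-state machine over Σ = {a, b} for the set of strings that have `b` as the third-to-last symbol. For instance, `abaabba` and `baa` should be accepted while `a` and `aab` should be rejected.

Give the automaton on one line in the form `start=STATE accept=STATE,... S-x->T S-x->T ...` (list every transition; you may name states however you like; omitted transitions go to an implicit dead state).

Because acceptance depends on a position counted from the end, the machine has to buffer the most recent 3 symbols. Make each state the string of the last up-to-3 symbols read; on input `x` shift the window left and append `x`. Accept when the buffered window has length 3 and begins with `b`.
A 15-state machine:
          a    b  
>  q0     q1   q2 
   q1     q3   q4 
   q2     q5   q6 
   q3     q7   q8 
   q4     q9  q10 
   q5    q11  q12 
   q6    q13  q14 
   q7     q7   q8 
   q8     q9  q10 
   q9    q11  q12 
   q10   q13  q14 
 * q11    q7   q8 
 * q12    q9  q10 
 * q13   q11  q12 
 * q14   q13  q14 
(> = start, * = accepting)

start=q0 accept=q11,q12,q13,q14 q0-a->q1 q0-b->q2 q1-a->q3 q1-b->q4 q2-a->q5 q2-b->q6 q3-a->q7 q3-b->q8 q4-a->q9 q4-b->q10 q5-a->q11 q5-b->q12 q6-a->q13 q6-b->q14 q7-a->q7 q7-b->q8 q8-a->q9 q8-b->q10 q9-a->q11 q9-b->q12 q10-a->q13 q10-b->q14 q11-a->q7 q11-b->q8 q12-a->q9 q12-b->q10 q13-a->q11 q13-b->q12 q14-a->q13 q14-b->q14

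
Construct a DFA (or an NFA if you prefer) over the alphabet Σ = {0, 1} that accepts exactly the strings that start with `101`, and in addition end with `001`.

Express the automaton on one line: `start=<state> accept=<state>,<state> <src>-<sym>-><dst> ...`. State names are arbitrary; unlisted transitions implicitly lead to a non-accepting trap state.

start=A accept=K A-0->B A-1->C B-0->D B-1->E C-0->F C-1->E D-0->D D-1->G E-0->B E-1->E F-0->D F-1->H G-0->B G-1->E H-0->I H-1->H I-0->J I-1->H J-0->J J-1->K K-0->I K-1->H

Build one automaton per condition and run them in lockstep. One (5 states) tracks whether the input so far still matches the prefix `101`; the other (4 states) tracks how much of the suffix `001` has currently been matched. Each combined state is a pair, one component from each; accept when both components accept.
11 states suffice.
       0  1 
>  A   B  C 
   B   D  E 
   C   F  E 
   D   D  G 
   E   B  E 
   F   D  H 
   G   B  E 
   H   I  H 
   I   J  H 
   J   J  K 
 * K   I  H 
(> = start, * = accepting)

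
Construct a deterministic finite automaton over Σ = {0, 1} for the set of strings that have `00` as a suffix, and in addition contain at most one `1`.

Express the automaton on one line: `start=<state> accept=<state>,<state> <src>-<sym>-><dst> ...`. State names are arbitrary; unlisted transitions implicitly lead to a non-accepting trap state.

start=S0 accept=S3,S6 S0-0->S1 S0-1->S2 S1-0->S3 S1-1->S2 S2-0->S4 S2-1->S5 S3-0->S3 S3-1->S2 S4-0->S6 S4-1->S5 S5-0->S5 S5-1->S5 S6-0->S6 S6-1->S5

Build one automaton per condition and run them in lockstep. The first has 3 states tracking how much of the suffix `00` has currently been matched; the second has 3 states tracking the count of `1`s, saturating at 2. A product state is a pair (one from each), accepting exactly when both do. After merging equivalent states the machine shrinks.
7 states suffice.
        0   1  
>  S0   S1  S2 
   S1   S3  S2 
   S2   S4  S5 
 * S3   S3  S2 
   S4   S6  S5 
   S5   S5  S5 
 * S6   S6  S5 
(> = start, * = accepting)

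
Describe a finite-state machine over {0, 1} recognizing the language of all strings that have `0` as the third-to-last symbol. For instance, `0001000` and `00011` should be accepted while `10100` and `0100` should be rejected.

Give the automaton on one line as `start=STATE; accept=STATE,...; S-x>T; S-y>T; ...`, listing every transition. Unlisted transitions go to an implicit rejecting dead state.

start=q0; accept=q7,q8,q9,q10; q0-0>q1; q0-1>q2; q1-0>q3; q1-1>q4; q2-0>q5; q2-1>q6; q3-0>q7; q3-1>q8; q4-0>q9; q4-1>q10; q5-0>q11; q5-1>q12; q6-0>q13; q6-1>q14; q7-0>q7; q7-1>q8; q8-0>q9; q8-1>q10; q9-0>q11; q9-1>q12; q10-0>q13; q10-1>q14; q11-0>q7; q11-1>q8; q12-0>q9; q12-1>q10; q13-0>q11; q13-1>q12; q14-0>q13; q14-1>q14

A DFA must remember the last 3 symbols (since which symbol is third-to-last isn't known until the input ends). Use one state per possible window of the last ≤3 symbols; accept from those whose window starts with `0`.
A 15-state machine:
          0    1  
>  q0     q1   q2 
   q1     q3   q4 
   q2     q5   q6 
   q3     q7   q8 
   q4     q9  q10 
   q5    q11  q12 
   q6    q13  q14 
 * q7     q7   q8 
 * q8     q9  q10 
 * q9    q11  q12 
 * q10   q13  q14 
   q11    q7   q8 
   q12    q9  q10 
   q13   q11  q12 
   q14   q13  q14 
(> = start, * = accepting)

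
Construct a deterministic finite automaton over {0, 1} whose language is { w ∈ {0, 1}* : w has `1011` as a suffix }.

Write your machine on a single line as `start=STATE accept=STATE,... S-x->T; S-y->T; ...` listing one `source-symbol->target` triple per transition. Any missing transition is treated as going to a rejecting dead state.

Remember how much of `1011` the current input suffix matches. State q0 means no match yet; q1 means the last symbol is `1`; q2 means the last 2 symbols are `10`; q3 means the last 3 symbols are `101`; q4 means the last 4 symbols are `1011`. Only q4 accepts. On a mismatch, fall back to the longest proper suffix that is still a prefix of `1011`.
With 5 states:
        0   1  
>  q0   q0  q1 
   q1   q2  q1 
   q2   q0  q3 
   q3   q2  q4 
 * q4   q2  q1 
(> = start, * = accepting)

start=q0; accept=q4; q0-0->q0; q0-1->q1; q1-0->q2; q1-1->q1; q2-0->q0; q2-1->q3; q3-0->q2; q3-1->q4; q4-0->q2; q4-1->q1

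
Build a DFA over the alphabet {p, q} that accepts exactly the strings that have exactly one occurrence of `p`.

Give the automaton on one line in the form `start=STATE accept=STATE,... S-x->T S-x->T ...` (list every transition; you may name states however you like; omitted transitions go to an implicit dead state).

Only the number of `p`s matters, and only up to 2. Make a chain s0 → s1 → s2 advanced by each `p` (with s2 absorbing); every other symbol self-loops. The accepting set is {s1}.
With 3 states:
        p   q  
>  s0   s1  s0 
 * s1   s2  s1 
   s2   s2  s2 
(> = start, * = accepting)

start=s0 accept=s1 s0-p->s1 s0-q->s0 s1-p->s2 s1-q->s1 s2-p->s2 s2-q->s2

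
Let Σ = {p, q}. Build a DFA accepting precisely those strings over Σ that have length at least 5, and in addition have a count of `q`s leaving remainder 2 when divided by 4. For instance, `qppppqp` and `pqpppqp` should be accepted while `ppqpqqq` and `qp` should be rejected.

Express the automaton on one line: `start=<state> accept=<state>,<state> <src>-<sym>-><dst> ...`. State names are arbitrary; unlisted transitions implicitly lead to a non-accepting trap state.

Build one automaton per condition and run them in lockstep. The first has 7 states tracking the input length, saturating at 6; the second has 4 states tracking the count of `q`s modulo 4. A product state is a pair (one from each), accepting exactly when both do.
With 22 states:
          p    q  
>  S0     S1   S2 
   S1     S3   S4 
   S2     S4   S5 
   S3     S6   S7 
   S4     S7   S8 
   S5     S8   S9 
   S6    S10  S11 
   S7    S11  S12 
   S8    S12  S13 
   S9    S13  S10 
   S10   S14  S15 
   S11   S15  S16 
   S12   S16  S17 
   S13   S17  S14 
   S14   S18  S19 
   S15   S19  S20 
 * S16   S20  S21 
   S17   S21  S18 
   S18   S18  S19 
   S19   S19  S20 
 * S20   S20  S21 
   S21   S21  S18 
(> = start, * = accepting)

start=S0 accept=S16,S20 S0-p->S1 S0-q->S2 S1-p->S3 S1-q->S4 S2-p->S4 S2-q->S5 S3-p->S6 S3-q->S7 S4-p->S7 S4-q->S8 S5-p->S8 S5-q->S9 S6-p->S10 S6-q->S11 S7-p->S11 S7-q->S12 S8-p->S12 S8-q->S13 S9-p->S13 S9-q->S10 S10-p->S14 S10-q->S15 S11-p->S15 S11-q->S16 S12-p->S16 S12-q->S17 S13-p->S17 S13-q->S14 S14-p->S18 S14-q->S19 S15-p->S19 S15-q->S20 S16-p->S20 S16-q->S21 S17-p->S21 S17-q->S18 S18-p->S18 S18-q->S19 S19-p->S19 S19-q->S20 S20-p->S20 S20-q->S21 S21-p->S21 S21-q->S18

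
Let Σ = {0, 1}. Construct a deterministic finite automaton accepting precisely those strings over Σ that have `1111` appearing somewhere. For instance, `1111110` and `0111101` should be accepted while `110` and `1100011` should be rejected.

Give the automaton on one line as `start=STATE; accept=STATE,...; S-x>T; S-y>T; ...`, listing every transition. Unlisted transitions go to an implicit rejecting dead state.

start=s0; accept=s4; s0-0>s0; s0-1>s1; s1-0>s0; s1-1>s2; s2-0>s0; s2-1>s3; s3-0>s0; s3-1>s4; s4-0>s4; s4-1>s4

Track how much of `1111` has been matched so far: state s0 is no progress, s4 is the absorbing accept state reached once `1111` has occurred. Intermediate states record partial matches; on a mismatch, fall back to the longest reusable overlap.
With 5 states:
        0   1  
>  s0   s0  s1 
   s1   s0  s2 
   s2   s0  s3 
   s3   s0  s4 
 * s4   s4  s4 
(> = start, * = accepting)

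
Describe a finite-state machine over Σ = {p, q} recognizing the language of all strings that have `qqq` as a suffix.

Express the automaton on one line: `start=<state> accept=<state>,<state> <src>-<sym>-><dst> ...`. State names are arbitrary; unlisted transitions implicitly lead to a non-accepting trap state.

start=S0 accept=S3 S0-p->S0 S0-q->S1 S1-p->S0 S1-q->S2 S2-p->S0 S2-q->S3 S3-p->S0 S3-q->S3

Let each state record the length of the longest suffix of the input read so far that is also a prefix of `qqq`. S1 means the last symbol is `q`; S2 means the last 2 symbols are `qq`; S3 means the last 3 symbols are `qqq`. Accept only at S3, where the string currently ends in `qqq`.
4 states suffice.
        p   q  
>  S0   S0  S1 
   S1   S0  S2 
   S2   S0  S3 
 * S3   S0  S3 
(> = start, * = accepting)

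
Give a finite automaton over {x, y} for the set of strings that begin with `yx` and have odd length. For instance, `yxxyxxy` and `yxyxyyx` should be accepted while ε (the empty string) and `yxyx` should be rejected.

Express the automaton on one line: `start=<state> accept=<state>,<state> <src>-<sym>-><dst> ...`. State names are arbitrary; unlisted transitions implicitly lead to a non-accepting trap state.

start=q0 accept=q5 q0-x->q1 q0-y->q2 q1-x->q3 q1-y->q3 q2-x->q4 q2-y->q3 q3-x->q1 q3-y->q1 q4-x->q5 q4-y->q5 q5-x->q4 q5-y->q4

Build one automaton per condition and run them in lockstep. One (4 states) tracks whether the input so far still matches the prefix `yx`; the other (2 states) tracks the input length modulo 2. Each combined state is a pair, one component from each; accept when both components accept.
With 6 states:
        x   y  
>  q0   q1  q2 
   q1   q3  q3 
   q2   q4  q3 
   q3   q1  q1 
   q4   q5  q5 
 * q5   q4  q4 
(> = start, * = accepting)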